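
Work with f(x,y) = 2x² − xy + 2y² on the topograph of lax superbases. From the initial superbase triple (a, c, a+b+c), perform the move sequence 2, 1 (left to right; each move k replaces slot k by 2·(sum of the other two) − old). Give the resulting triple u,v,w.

start (2,2,3) = (f(1,0),f(0,1),f(1,1))
replace slot 2: 2·(2+3) − 2 = 8 → (2,8,3)
replace slot 1: 2·(8+3) − 2 = 20 → (20,8,3)

20,8,3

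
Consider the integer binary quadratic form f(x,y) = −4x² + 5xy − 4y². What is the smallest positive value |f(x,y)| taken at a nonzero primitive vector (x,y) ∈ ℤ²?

translate: b→3 (≡-5 mod 8), so (4,-5,4)→(4,3,3)
flip: (4,3,3)→(3,-3,4)
translate: b→3 (≡-3 mod 6), so (3,-3,4)→(3,3,4)
reduced (well bottom): (3,3,4) with a≤c, −a<b≤a
well minimum |f| = |-3| = 3 (negative-definite)

3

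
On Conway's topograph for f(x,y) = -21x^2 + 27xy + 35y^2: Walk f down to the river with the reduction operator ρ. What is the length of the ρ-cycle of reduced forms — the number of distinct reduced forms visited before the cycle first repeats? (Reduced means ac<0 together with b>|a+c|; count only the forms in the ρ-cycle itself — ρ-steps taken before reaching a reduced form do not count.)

D = 3669, ⌊√D⌋ = 60
river: ρ → (35,43,-13)
river: ρ → (-13,35,47)
river: ρ → (47,59,-1)
river: ρ → (-1,59,47)
river: ρ → (47,35,-13)
river: ρ → (-13,43,35)
river: ρ → (35,27,-21)
river: ρ → (-21,57,5)
river: ρ → (5,53,-43)
river: ρ → (-43,33,15)
river: ρ → (15,57,-7)
river: ρ → (-7,55,23)
river: ρ → (23,37,-25)
river: ρ → (-25,13,35)
river: ρ → (35,57,-3)
river: ρ → (-3,57,35)
river: ρ → (35,13,-25)
river: ρ → (-25,37,23)
river: ρ → (23,55,-7)
river: ρ → (-7,57,15)
river: ρ → (15,33,-43)
river: ρ → (-43,53,5)
river: ρ → (5,57,-21)
river: ρ → (-21,27,35)
ρ-cycle length = 24 (tail of 0 descent steps not counted)

24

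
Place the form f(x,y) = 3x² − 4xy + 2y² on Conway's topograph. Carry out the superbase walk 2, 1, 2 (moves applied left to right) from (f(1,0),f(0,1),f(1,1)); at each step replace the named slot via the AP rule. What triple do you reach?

start (3,2,1) = (f(1,0),f(0,1),f(1,1))
replace slot 2: 2·(3+1) − 2 = 6 → (3,6,1)
replace slot 1: 2·(6+1) − 3 = 11 → (11,6,1)
replace slot 2: 2·(11+1) − 6 = 18 → (11,18,1)

11,18,1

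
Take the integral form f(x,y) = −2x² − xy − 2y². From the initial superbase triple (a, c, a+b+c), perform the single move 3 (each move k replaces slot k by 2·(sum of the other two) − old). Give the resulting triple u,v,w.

start (-2,-2,-5) = (f(1,0),f(0,1),f(1,1))
replace slot 3: 2·((-2)+(-2)) − (-5) = -3 → (-2,-2,-3)

-2,-2,-3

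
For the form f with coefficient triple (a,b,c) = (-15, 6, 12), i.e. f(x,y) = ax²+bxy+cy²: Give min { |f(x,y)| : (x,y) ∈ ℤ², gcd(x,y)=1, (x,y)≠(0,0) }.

river: ρ → (12,18,-9)
river: ρ → (-9,18,12)
river: ρ → (12,6,-15)
river: ρ → (-15,24,3)
river: ρ → (3,24,-15)
river: ρ → (-15,6,12)
closes: descent 0, river 6
min |a| on river = 3

3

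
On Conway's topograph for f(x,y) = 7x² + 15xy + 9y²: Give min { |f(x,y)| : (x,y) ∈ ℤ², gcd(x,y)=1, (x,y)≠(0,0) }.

translate: b→1 (≡15 mod 14), so (7,15,9)→(7,1,1)
flip: (7,1,1)→(1,-1,7)
translate: b→1 (≡-1 mod 2), so (1,-1,7)→(1,1,7)
reduced (well bottom): (1,1,7) with a≤c, −a<b≤a
well minimum = a = 1

1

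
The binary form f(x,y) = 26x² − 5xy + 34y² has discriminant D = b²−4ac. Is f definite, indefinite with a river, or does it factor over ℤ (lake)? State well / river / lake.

D = b²−4ac = (-5)² − 4·26·34 = -3511
D < 0 ⇒ definite ⇒ every region one sign ⇒ single well

well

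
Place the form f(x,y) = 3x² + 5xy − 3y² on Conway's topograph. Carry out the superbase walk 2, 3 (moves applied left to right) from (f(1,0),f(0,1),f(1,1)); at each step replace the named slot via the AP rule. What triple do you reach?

start (3,-3,5) = (f(1,0),f(0,1),f(1,1))
replace slot 2: 2·(3+5) − (-3) = 19 → (3,19,5)
replace slot 3: 2·(3+19) − 5 = 39 → (3,19,39)

3,19,39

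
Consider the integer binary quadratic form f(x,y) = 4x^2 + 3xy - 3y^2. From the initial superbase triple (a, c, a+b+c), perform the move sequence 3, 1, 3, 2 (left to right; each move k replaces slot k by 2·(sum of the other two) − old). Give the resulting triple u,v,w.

start (4,-3,4) = (f(1,0),f(0,1),f(1,1))
replace slot 3: 2·(4+(-3)) − 4 = -2 → (4,-3,-2)
replace slot 1: 2·((-3)+(-2)) − 4 = -14 → (-14,-3,-2)
replace slot 3: 2·((-14)+(-3)) − (-2) = -32 → (-14,-3,-32)
replace slot 2: 2·((-14)+(-32)) − (-3) = -89 → (-14,-89,-32)

-14,-89,-32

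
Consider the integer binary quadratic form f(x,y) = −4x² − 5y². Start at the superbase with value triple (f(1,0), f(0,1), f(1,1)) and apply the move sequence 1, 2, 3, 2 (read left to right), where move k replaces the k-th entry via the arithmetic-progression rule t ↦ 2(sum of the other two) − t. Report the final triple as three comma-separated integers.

start (-4,-5,-9) = (f(1,0),f(0,1),f(1,1))
replace slot 1: 2·((-5)+(-9)) − (-4) = -24 → (-24,-5,-9)
replace slot 2: 2·((-24)+(-9)) − (-5) = -61 → (-24,-61,-9)
replace slot 3: 2·((-24)+(-61)) − (-9) = -161 → (-24,-61,-161)
replace slot 2: 2·((-24)+(-161)) − (-61) = -309 → (-24,-309,-161)

-24,-309,-161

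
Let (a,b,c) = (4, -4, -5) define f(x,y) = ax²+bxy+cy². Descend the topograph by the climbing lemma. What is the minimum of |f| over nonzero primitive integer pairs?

descent: ρ → (-5,4,4)  [lands on river]
river: ρ → (4,4,-5)
river: ρ → (-5,6,3)
river: ρ → (3,6,-5)
closes: descent 1, river 4
min |a| on river = 3

3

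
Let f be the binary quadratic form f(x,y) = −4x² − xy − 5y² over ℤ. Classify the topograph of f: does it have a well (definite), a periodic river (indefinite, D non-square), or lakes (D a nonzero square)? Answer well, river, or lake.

D = b²−4ac = (-1)² − 4·(-4)·(-5) = -79
D < 0 ⇒ definite ⇒ every region one sign ⇒ single well

well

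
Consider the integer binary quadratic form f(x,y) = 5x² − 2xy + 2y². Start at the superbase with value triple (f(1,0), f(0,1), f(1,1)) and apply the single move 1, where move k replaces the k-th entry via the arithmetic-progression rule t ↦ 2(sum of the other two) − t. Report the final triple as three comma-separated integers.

start (5,2,5) = (f(1,0),f(0,1),f(1,1))
replace slot 1: 2·(2+5) − 5 = 9 → (9,2,5)

9,2,5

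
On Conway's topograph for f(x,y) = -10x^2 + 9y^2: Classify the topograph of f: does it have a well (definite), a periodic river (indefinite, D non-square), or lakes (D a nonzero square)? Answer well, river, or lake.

D = b²−4ac = 0² − 4·(-10)·9 = 360
D > 0 non-square ⇒ indefinite ⇒ periodic river

river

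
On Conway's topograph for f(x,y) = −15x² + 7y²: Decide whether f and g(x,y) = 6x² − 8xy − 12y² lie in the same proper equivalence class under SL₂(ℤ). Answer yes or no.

D₁ = 420, D₂ = 352
discriminants differ ⇒ not SL₂(ℤ)-equivalent

no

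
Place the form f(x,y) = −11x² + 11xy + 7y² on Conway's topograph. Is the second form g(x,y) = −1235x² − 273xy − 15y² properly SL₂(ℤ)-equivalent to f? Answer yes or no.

D₁ = 429, D₂ = 429
river cycle of f (length 6): (7, 17, -5), (-5, 13, 13), (13, 13, -5), (-5, 17, 7), (7, 11, -11), (-11, 11, 7)
river cycle of g (length 6): (7, 11, -11), (-11, 11, 7), (7, 17, -5), (-5, 13, 13), (13, 13, -5), (-5, 17, 7)
cycles coincide ⇒ equivalent

yes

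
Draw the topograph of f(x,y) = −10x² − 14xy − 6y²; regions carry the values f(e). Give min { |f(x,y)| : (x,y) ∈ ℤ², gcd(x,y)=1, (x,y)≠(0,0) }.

translate: b→-6 (≡14 mod 20), so (10,14,6)→(10,-6,2)
flip: (10,-6,2)→(2,6,10)
translate: b→2 (≡6 mod 4), so (2,6,10)→(2,2,6)
reduced (well bottom): (2,2,6) with a≤c, −a<b≤a
well minimum |f| = |-2| = 2 (negative-definite)

2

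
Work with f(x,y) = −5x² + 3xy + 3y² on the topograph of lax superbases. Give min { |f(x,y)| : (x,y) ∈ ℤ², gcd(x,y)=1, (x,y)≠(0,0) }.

river: ρ → (3,3,-5)
river: ρ → (-5,7,1)
river: ρ → (1,7,-5)
river: ρ → (-5,3,3)
closes: descent 0, river 4
min |a| on river = 1

1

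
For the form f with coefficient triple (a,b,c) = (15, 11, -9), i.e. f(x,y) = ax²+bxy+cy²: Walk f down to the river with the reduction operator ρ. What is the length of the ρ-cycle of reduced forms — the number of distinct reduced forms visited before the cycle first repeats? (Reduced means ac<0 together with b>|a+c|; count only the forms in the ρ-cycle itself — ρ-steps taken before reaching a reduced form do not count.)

D = 661, ⌊√D⌋ = 25
river: ρ → (-9,25,1)
river: ρ → (1,25,-9)
river: ρ → (-9,11,15)
river: ρ → (15,19,-5)
river: ρ → (-5,21,11)
river: ρ → (11,23,-3)
river: ρ → (-3,25,3)
river: ρ → (3,23,-11)
river: ρ → (-11,21,5)
river: ρ → (5,19,-15)
river: ρ → (-15,11,9)
river: ρ → (9,25,-1)
river: ρ → (-1,25,9)
river: ρ → (9,11,-15)
river: ρ → (-15,19,5)
river: ρ → (5,21,-11)
river: ρ → (-11,23,3)
river: ρ → (3,25,-3)
river: ρ → (-3,23,11)
river: ρ → (11,21,-5)
river: ρ → (-5,19,15)
river: ρ → (15,11,-9)
ρ-cycle length = 22 (tail of 0 descent steps not counted)

22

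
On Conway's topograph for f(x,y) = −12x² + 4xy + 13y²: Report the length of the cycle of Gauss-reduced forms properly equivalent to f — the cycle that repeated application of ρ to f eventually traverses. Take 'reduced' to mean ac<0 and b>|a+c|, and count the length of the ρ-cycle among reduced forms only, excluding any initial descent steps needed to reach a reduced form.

D = 640, ⌊√D⌋ = 25
river: ρ → (13,22,-3)
river: ρ → (-3,20,20)
river: ρ → (20,20,-3)
river: ρ → (-3,22,13)
river: ρ → (13,4,-12)
river: ρ → (-12,20,5)
river: ρ → (5,20,-12)
river: ρ → (-12,4,13)
ρ-cycle length = 8 (tail of 0 descent steps not counted)

8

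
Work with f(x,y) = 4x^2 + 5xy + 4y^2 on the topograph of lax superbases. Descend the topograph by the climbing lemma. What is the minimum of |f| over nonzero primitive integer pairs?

translate: b→-3 (≡5 mod 8), so (4,5,4)→(4,-3,3)
flip: (4,-3,3)→(3,3,4)
reduced (well bottom): (3,3,4) with a≤c, −a<b≤a
well minimum = a = 3

3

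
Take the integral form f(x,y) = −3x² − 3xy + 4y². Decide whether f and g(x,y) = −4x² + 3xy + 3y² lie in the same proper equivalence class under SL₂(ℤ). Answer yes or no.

D₁ = 57, D₂ = 57
river cycle of f (length 6): (4, 3, -3), (-3, 3, 4), (4, 5, -2), (-2, 7, 1), (1, 7, -2), (-2, 5, 4)
river cycle of g (length 6): (3, 3, -4), (-4, 5, 2), (2, 7, -1), (-1, 7, 2), (2, 5, -4), (-4, 3, 3)
cycles differ ⇒ inequivalent

no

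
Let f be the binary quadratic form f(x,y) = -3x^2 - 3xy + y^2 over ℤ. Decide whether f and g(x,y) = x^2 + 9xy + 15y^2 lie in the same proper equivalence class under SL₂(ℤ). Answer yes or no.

D₁ = 21, D₂ = 21
river cycle of f (length 2): (1, 3, -3), (-3, 3, 1)
river cycle of g (length 2): (1, 3, -3), (-3, 3, 1)
cycles coincide ⇒ equivalent

yes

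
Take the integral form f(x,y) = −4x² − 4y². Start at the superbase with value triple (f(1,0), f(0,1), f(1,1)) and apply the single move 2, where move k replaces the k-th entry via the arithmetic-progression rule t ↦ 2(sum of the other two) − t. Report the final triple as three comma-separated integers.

start (-4,-4,-8) = (f(1,0),f(0,1),f(1,1))
replace slot 2: 2·((-4)+(-8)) − (-4) = -20 → (-4,-20,-8)

-4,-20,-8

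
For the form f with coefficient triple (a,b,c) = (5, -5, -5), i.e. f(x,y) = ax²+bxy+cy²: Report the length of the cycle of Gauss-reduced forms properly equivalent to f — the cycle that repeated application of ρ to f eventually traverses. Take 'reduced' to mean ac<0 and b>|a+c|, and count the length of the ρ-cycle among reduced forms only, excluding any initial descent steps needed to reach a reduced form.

D = 125, ⌊√D⌋ = 11
descent: ρ → (-5,5,5)  [lands on river]
river: ρ → (5,5,-5)
ρ-cycle length = 2 (tail of 1 descent step not counted)

2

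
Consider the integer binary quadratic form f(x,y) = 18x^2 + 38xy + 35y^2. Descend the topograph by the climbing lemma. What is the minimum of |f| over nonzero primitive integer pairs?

translate: b→2 (≡38 mod 36), so (18,38,35)→(18,2,15)
flip: (18,2,15)→(15,-2,18)
reduced (well bottom): (15,-2,18) with a≤c, −a<b≤a
well minimum = a = 15

15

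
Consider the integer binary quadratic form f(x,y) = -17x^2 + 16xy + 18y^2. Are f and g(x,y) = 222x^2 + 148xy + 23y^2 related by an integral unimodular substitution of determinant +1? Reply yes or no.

D₁ = 1480, D₂ = 1480
river cycle of f (length 18): (18, 20, -15), (-15, 10, 23), (23, 36, -2), (-2, 36, 23), (23, 10, -15), (-15, 20, 18), (18, 16, -17), (-17, 18, 17), (17, 16, -18), (-18, 20, 15), … (8 more)
river cycle of g (length 18): (23, 36, -2), (-2, 36, 23), (23, 10, -15), (-15, 20, 18), (18, 16, -17), (-17, 18, 17), (17, 16, -18), (-18, 20, 15), (15, 10, -23), (-23, 36, 2), … (8 more)
cycles coincide ⇒ equivalent

yes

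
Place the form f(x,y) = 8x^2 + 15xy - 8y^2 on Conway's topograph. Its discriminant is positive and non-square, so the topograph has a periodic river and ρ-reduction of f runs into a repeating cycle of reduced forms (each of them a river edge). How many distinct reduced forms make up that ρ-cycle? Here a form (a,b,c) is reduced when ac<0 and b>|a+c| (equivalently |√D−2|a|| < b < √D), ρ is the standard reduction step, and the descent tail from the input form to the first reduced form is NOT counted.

D = 481, ⌊√D⌋ = 21
river: ρ → (-8,17,6)
river: ρ → (6,19,-5)
river: ρ → (-5,21,2)
river: ρ → (2,19,-15)
river: ρ → (-15,11,6)
river: ρ → (6,13,-13)
river: ρ → (-13,13,6)
river: ρ → (6,11,-15)
river: ρ → (-15,19,2)
river: ρ → (2,21,-5)
river: ρ → (-5,19,6)
river: ρ → (6,17,-8)
river: ρ → (-8,15,8)
river: ρ → (8,17,-6)
river: ρ → (-6,19,5)
river: ρ → (5,21,-2)
river: ρ → (-2,19,15)
river: ρ → (15,11,-6)
river: ρ → (-6,13,13)
river: ρ → (13,13,-6)
river: ρ → (-6,11,15)
river: ρ → (15,19,-2)
river: ρ → (-2,21,5)
river: ρ → (5,19,-6)
river: ρ → (-6,17,8)
river: ρ → (8,15,-8)
ρ-cycle length = 26 (tail of 0 descent steps not counted)

26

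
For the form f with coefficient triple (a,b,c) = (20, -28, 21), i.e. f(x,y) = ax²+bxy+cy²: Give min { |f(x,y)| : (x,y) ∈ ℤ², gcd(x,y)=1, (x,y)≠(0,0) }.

translate: b→12 (≡-28 mod 40), so (20,-28,21)→(20,12,13)
flip: (20,12,13)→(13,-12,20)
reduced (well bottom): (13,-12,20) with a≤c, −a<b≤a
well minimum = a = 13

13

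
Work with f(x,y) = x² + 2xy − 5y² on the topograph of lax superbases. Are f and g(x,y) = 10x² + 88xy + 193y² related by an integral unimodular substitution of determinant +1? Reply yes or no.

D₁ = 24, D₂ = 24
river cycle of f (length 2): (1, 4, -2), (-2, 4, 1)
river cycle of g (length 2): (1, 4, -2), (-2, 4, 1)
cycles coincide ⇒ equivalent

yes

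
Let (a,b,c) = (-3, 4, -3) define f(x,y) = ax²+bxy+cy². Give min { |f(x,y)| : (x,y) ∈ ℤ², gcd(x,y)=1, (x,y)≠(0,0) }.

translate: b→2 (≡-4 mod 6), so (3,-4,3)→(3,2,2)
flip: (3,2,2)→(2,-2,3)
translate: b→2 (≡-2 mod 4), so (2,-2,3)→(2,2,3)
reduced (well bottom): (2,2,3) with a≤c, −a<b≤a
well minimum |f| = |-2| = 2 (negative-definite)

2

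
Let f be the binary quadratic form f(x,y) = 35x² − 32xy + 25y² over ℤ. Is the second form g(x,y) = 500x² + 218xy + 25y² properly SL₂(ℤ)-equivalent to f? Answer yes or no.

D₁ = -2476, D₂ = -2476
f: flip: (35,-32,25)→(25,32,35)
f: translate: b→-18 (≡32 mod 50), so (25,32,35)→(25,-18,28)
f: reduced (well bottom): (25,-18,28) with a≤c, −a<b≤a
g: flip: (500,218,25)→(25,-218,500)
g: translate: b→-18 (≡-218 mod 50), so (25,-218,500)→(25,-18,28)
g: reduced (well bottom): (25,-18,28) with a≤c, −a<b≤a
reduced forms (25, -18, 28) vs (25, -18, 28) ⇒ equivalent

yes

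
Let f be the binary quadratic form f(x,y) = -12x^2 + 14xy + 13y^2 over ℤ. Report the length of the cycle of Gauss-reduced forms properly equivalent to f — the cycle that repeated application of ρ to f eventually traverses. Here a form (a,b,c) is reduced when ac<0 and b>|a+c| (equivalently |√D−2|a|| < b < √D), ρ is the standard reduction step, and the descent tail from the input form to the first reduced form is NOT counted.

D = 820, ⌊√D⌋ = 28
river: ρ → (13,12,-13)
river: ρ → (-13,14,12)
river: ρ → (12,10,-15)
river: ρ → (-15,20,7)
river: ρ → (7,22,-12)
river: ρ → (-12,26,3)
river: ρ → (3,28,-3)
river: ρ → (-3,26,12)
river: ρ → (12,22,-7)
river: ρ → (-7,20,15)
river: ρ → (15,10,-12)
river: ρ → (-12,14,13)
ρ-cycle length = 12 (tail of 0 descent steps not counted)

12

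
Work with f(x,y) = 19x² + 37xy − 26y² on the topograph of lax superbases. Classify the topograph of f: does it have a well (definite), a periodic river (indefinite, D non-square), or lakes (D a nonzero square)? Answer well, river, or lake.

D = b²−4ac = 37² − 4·19·(-26) = 3345
D > 0 non-square ⇒ indefinite ⇒ periodic river

river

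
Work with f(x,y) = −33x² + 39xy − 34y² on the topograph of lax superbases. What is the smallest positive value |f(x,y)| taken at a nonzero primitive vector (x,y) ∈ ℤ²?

translate: b→27 (≡-39 mod 66), so (33,-39,34)→(33,27,28)
flip: (33,27,28)→(28,-27,33)
reduced (well bottom): (28,-27,33) with a≤c, −a<b≤a
well minimum |f| = |-28| = 28 (negative-definite)

28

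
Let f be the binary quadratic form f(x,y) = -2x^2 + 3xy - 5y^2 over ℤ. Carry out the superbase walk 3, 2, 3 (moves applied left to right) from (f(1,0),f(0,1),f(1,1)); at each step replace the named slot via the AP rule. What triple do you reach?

start (-2,-5,-4) = (f(1,0),f(0,1),f(1,1))
replace slot 3: 2·((-2)+(-5)) − (-4) = -10 → (-2,-5,-10)
replace slot 2: 2·((-2)+(-10)) − (-5) = -19 → (-2,-19,-10)
replace slot 3: 2·((-2)+(-19)) − (-10) = -32 → (-2,-19,-32)

-2,-19,-32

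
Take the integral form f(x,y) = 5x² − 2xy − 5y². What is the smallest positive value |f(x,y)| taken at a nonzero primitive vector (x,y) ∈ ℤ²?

descent: ρ → (-5,2,5)  [lands on river]
river: ρ → (5,8,-2)
river: ρ → (-2,8,5)
river: ρ → (5,2,-5)
river: ρ → (-5,8,2)
river: ρ → (2,8,-5)
closes: descent 1, river 6
min |a| on river = 2

2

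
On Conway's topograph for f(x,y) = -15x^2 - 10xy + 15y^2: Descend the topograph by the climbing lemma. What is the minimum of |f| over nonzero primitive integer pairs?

descent: ρ → (15,10,-15)  [lands on river]
river: ρ → (-15,20,10)
river: ρ → (10,20,-15)
river: ρ → (-15,10,15)
river: ρ → (15,20,-10)
river: ρ → (-10,20,15)
closes: descent 1, river 6
min |a| on river = 10

10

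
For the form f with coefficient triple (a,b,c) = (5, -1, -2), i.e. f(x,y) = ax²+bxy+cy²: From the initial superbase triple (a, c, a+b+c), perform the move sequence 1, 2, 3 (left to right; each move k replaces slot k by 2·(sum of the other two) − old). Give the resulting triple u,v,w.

start (5,-2,2) = (f(1,0),f(0,1),f(1,1))
replace slot 1: 2·((-2)+2) − 5 = -5 → (-5,-2,2)
replace slot 2: 2·((-5)+2) − (-2) = -4 → (-5,-4,2)
replace slot 3: 2·((-5)+(-4)) − 2 = -20 → (-5,-4,-20)

-5,-4,-20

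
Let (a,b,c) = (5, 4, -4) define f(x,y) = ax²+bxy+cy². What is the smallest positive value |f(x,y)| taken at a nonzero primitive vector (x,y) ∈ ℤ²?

river: ρ → (-4,4,5)
river: ρ → (5,6,-3)
river: ρ → (-3,6,5)
river: ρ → (5,4,-4)
closes: descent 0, river 4
min |a| on river = 3

3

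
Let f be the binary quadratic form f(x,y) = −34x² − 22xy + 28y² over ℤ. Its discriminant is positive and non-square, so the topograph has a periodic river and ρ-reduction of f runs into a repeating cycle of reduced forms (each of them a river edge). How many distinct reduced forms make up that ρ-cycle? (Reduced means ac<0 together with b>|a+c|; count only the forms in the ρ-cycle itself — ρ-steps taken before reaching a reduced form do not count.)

D = 4292, ⌊√D⌋ = 65
descent: ρ → (28,22,-34)  [lands on river]
river: ρ → (-34,46,16)
river: ρ → (16,50,-28)
river: ρ → (-28,62,4)
river: ρ → (4,58,-58)
river: ρ → (-58,58,4)
river: ρ → (4,62,-28)
river: ρ → (-28,50,16)
river: ρ → (16,46,-34)
river: ρ → (-34,22,28)
river: ρ → (28,34,-28)
river: ρ → (-28,22,34)
river: ρ → (34,46,-16)
river: ρ → (-16,50,28)
river: ρ → (28,62,-4)
river: ρ → (-4,58,58)
river: ρ → (58,58,-4)
river: ρ → (-4,62,28)
river: ρ → (28,50,-16)
river: ρ → (-16,46,34)
river: ρ → (34,22,-28)
river: ρ → (-28,34,28)
ρ-cycle length = 22 (tail of 1 descent step not counted)

22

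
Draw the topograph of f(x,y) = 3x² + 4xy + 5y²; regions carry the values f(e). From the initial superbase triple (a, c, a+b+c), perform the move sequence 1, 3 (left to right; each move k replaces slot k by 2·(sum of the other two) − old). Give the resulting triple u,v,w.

start (3,5,12) = (f(1,0),f(0,1),f(1,1))
replace slot 1: 2·(5+12) − 3 = 31 → (31,5,12)
replace slot 3: 2·(31+5) − 12 = 60 → (31,5,60)

31,5,60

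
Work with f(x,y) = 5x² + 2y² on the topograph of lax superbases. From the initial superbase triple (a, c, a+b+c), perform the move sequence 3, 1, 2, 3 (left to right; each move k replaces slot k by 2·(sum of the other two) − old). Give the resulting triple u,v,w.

start (5,2,7) = (f(1,0),f(0,1),f(1,1))
replace slot 3: 2·(5+2) − 7 = 7 → (5,2,7)
replace slot 1: 2·(2+7) − 5 = 13 → (13,2,7)
replace slot 2: 2·(13+7) − 2 = 38 → (13,38,7)
replace slot 3: 2·(13+38) − 7 = 95 → (13,38,95)

13,38,95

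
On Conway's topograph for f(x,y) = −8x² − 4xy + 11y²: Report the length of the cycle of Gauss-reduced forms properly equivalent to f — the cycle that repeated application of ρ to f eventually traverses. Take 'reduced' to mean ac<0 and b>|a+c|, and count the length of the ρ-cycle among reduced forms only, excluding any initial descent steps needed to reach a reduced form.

D = 368, ⌊√D⌋ = 19
descent: ρ → (11,4,-8)  [lands on river]
river: ρ → (-8,12,7)
river: ρ → (7,16,-4)
river: ρ → (-4,16,7)
river: ρ → (7,12,-8)
river: ρ → (-8,4,11)
river: ρ → (11,18,-1)
river: ρ → (-1,18,11)
ρ-cycle length = 8 (tail of 1 descent step not counted)

8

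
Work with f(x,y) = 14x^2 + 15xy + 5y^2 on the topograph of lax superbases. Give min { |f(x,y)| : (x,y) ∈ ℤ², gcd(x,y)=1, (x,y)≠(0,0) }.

translate: b→-13 (≡15 mod 28), so (14,15,5)→(14,-13,4)
flip: (14,-13,4)→(4,13,14)
translate: b→-3 (≡13 mod 8), so (4,13,14)→(4,-3,4)
flip: (4,-3,4)→(4,3,4)
reduced (well bottom): (4,3,4) with a≤c, −a<b≤a
well minimum = a = 4

4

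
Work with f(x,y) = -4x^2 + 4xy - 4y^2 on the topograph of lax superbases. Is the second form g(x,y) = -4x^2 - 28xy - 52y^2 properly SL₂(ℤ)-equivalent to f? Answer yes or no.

D₁ = -48, D₂ = -48
f is negative-definite; reduce −f:
−f: translate: b→4 (≡-4 mod 8), so (4,-4,4)→(4,4,4)
−f: reduced (well bottom): (4,4,4) with a≤c, −a<b≤a
flip sign back: reduced form of f is (-4,-4,-4)
g is negative-definite; reduce −g:
−g: translate: b→4 (≡28 mod 8), so (4,28,52)→(4,4,4)
−g: reduced (well bottom): (4,4,4) with a≤c, −a<b≤a
flip sign back: reduced form of g is (-4,-4,-4)
reduced forms (-4, -4, -4) vs (-4, -4, -4) ⇒ equivalent

yes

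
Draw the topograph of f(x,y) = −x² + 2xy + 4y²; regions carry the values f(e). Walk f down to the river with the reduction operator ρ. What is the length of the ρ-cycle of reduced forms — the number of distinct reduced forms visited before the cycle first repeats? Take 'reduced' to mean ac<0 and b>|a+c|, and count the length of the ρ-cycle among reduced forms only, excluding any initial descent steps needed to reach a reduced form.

D = 20, ⌊√D⌋ = 4
descent: ρ → (4,-2,-1)
descent: ρ → (-1,4,1)  [lands on river]
river: ρ → (1,4,-1)
ρ-cycle length = 2 (tail of 2 descent steps not counted)

2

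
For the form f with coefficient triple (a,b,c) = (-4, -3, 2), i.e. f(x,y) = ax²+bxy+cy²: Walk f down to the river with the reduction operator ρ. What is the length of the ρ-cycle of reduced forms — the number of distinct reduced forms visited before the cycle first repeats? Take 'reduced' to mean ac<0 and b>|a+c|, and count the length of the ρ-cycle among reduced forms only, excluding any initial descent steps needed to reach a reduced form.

D = 41, ⌊√D⌋ = 6
descent: ρ → (2,3,-4)  [lands on river]
river: ρ → (-4,5,1)
river: ρ → (1,5,-4)
river: ρ → (-4,3,2)
river: ρ → (2,5,-2)
river: ρ → (-2,3,4)
river: ρ → (4,5,-1)
river: ρ → (-1,5,4)
river: ρ → (4,3,-2)
river: ρ → (-2,5,2)
ρ-cycle length = 10 (tail of 1 descent step not counted)

10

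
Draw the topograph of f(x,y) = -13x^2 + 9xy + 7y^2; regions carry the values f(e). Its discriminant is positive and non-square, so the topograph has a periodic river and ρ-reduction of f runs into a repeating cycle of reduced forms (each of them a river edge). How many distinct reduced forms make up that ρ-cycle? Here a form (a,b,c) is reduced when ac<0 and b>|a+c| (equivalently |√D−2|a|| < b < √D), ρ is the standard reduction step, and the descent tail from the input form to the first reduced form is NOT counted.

D = 445, ⌊√D⌋ = 21
river: ρ → (7,19,-3)
river: ρ → (-3,17,13)
river: ρ → (13,9,-7)
river: ρ → (-7,19,3)
river: ρ → (3,17,-13)
river: ρ → (-13,9,7)
ρ-cycle length = 6 (tail of 0 descent steps not counted)

6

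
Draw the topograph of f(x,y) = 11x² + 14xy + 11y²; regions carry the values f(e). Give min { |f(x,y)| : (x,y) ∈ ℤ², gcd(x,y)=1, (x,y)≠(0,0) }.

translate: b→-8 (≡14 mod 22), so (11,14,11)→(11,-8,8)
flip: (11,-8,8)→(8,8,11)
reduced (well bottom): (8,8,11) with a≤c, −a<b≤a
well minimum = a = 8

8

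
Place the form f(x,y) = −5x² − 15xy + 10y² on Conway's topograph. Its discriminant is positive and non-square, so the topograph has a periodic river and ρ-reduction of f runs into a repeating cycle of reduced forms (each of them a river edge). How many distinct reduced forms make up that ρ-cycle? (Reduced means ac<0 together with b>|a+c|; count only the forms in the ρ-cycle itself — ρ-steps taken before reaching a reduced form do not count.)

D = 425, ⌊√D⌋ = 20
descent: ρ → (10,15,-5)  [lands on river]
river: ρ → (-5,15,10)
river: ρ → (10,5,-10)
river: ρ → (-10,15,5)
river: ρ → (5,15,-10)
river: ρ → (-10,5,10)
ρ-cycle length = 6 (tail of 1 descent step not counted)

6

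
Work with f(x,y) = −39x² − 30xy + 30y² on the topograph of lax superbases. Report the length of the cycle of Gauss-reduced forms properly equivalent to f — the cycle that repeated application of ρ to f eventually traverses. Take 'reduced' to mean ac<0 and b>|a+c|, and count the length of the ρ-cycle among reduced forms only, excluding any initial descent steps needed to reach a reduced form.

D = 5580, ⌊√D⌋ = 74
descent: ρ → (30,30,-39)  [lands on river]
river: ρ → (-39,48,21)
river: ρ → (21,36,-51)
river: ρ → (-51,66,6)
river: ρ → (6,66,-51)
river: ρ → (-51,36,21)
river: ρ → (21,48,-39)
river: ρ → (-39,30,30)
ρ-cycle length = 8 (tail of 1 descent step not counted)

8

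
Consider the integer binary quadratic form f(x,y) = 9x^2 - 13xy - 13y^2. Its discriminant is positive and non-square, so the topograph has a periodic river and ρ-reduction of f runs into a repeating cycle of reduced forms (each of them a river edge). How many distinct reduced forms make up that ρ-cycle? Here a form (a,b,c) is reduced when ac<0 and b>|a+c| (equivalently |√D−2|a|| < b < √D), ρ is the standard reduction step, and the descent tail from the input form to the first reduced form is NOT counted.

D = 637, ⌊√D⌋ = 25
descent: ρ → (-13,13,9)  [lands on river]
river: ρ → (9,23,-3)
river: ρ → (-3,25,1)
river: ρ → (1,25,-3)
river: ρ → (-3,23,9)
river: ρ → (9,13,-13)
ρ-cycle length = 6 (tail of 1 descent step not counted)

6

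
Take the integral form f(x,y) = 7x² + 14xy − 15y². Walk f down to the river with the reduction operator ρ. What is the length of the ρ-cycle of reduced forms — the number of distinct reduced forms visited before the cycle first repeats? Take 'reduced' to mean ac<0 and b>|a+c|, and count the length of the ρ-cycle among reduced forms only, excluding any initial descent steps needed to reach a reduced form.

D = 616, ⌊√D⌋ = 24
river: ρ → (-15,16,6)
river: ρ → (6,20,-9)
river: ρ → (-9,16,10)
river: ρ → (10,24,-1)
river: ρ → (-1,24,10)
river: ρ → (10,16,-9)
river: ρ → (-9,20,6)
river: ρ → (6,16,-15)
river: ρ → (-15,14,7)
river: ρ → (7,14,-15)
ρ-cycle length = 10 (tail of 0 descent steps not counted)

10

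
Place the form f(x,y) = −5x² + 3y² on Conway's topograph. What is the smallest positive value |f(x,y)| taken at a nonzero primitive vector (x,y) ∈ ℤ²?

descent: ρ → (3,6,-2)  [lands on river]
river: ρ → (-2,6,3)
closes: descent 1, river 2
min |a| on river = 2

2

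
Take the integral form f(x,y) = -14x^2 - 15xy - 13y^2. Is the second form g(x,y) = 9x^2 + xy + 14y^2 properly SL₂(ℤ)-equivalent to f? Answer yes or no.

D₁ = -503, D₂ = -503
f is negative-definite; reduce −f:
−f: translate: b→-13 (≡15 mod 28), so (14,15,13)→(14,-13,12)
−f: flip: (14,-13,12)→(12,13,14)
−f: translate: b→-11 (≡13 mod 24), so (12,13,14)→(12,-11,13)
−f: reduced (well bottom): (12,-11,13) with a≤c, −a<b≤a
flip sign back: reduced form of f is (-12,11,-13)
g: reduced (well bottom): (9,1,14) with a≤c, −a<b≤a
reduced forms (-12, 11, -13) vs (9, 1, 14) ⇒ inequivalent

no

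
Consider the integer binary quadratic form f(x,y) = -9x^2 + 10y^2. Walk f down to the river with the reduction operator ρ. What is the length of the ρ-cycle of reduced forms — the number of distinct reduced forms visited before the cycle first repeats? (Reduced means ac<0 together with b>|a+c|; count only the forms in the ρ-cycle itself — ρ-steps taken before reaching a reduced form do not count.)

D = 360, ⌊√D⌋ = 18
descent: ρ → (10,0,-9)
descent: ρ → (-9,18,1)  [lands on river]
river: ρ → (1,18,-9)
ρ-cycle length = 2 (tail of 2 descent steps not counted)

2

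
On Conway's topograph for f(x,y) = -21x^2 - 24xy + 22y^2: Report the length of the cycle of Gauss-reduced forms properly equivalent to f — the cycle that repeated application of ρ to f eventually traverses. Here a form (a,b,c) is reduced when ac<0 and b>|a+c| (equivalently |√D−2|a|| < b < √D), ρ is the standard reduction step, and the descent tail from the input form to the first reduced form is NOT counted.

D = 2424, ⌊√D⌋ = 49
descent: ρ → (22,24,-21)  [lands on river]
river: ρ → (-21,18,25)
river: ρ → (25,32,-14)
river: ρ → (-14,24,33)
river: ρ → (33,42,-5)
river: ρ → (-5,48,6)
river: ρ → (6,48,-5)
river: ρ → (-5,42,33)
river: ρ → (33,24,-14)
river: ρ → (-14,32,25)
river: ρ → (25,18,-21)
river: ρ → (-21,24,22)
river: ρ → (22,20,-23)
river: ρ → (-23,26,19)
river: ρ → (19,12,-30)
river: ρ → (-30,48,1)
river: ρ → (1,48,-30)
river: ρ → (-30,12,19)
river: ρ → (19,26,-23)
river: ρ → (-23,20,22)
ρ-cycle length = 20 (tail of 1 descent step not counted)

20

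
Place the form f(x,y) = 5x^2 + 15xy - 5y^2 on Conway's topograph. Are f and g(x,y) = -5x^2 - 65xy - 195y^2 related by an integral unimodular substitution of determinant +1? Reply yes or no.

D₁ = 325, D₂ = 325
river cycle of f (length 2): (-5, 15, 5), (5, 15, -5)
river cycle of g (length 2): (-5, 15, 5), (5, 15, -5)
cycles coincide ⇒ equivalent

yes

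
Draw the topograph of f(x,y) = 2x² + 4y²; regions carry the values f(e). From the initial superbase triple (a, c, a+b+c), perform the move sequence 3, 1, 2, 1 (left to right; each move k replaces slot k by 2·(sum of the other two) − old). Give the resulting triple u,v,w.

start (2,4,6) = (f(1,0),f(0,1),f(1,1))
replace slot 3: 2·(2+4) − 6 = 6 → (2,4,6)
replace slot 1: 2·(4+6) − 2 = 18 → (18,4,6)
replace slot 2: 2·(18+6) − 4 = 44 → (18,44,6)
replace slot 1: 2·(44+6) − 18 = 82 → (82,44,6)

82,44,6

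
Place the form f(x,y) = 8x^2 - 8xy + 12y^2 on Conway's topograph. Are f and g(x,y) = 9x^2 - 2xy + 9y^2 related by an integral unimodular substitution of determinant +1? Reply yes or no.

D₁ = -320, D₂ = -320
f: translate: b→8 (≡-8 mod 16), so (8,-8,12)→(8,8,12)
f: reduced (well bottom): (8,8,12) with a≤c, −a<b≤a
g: flip: (9,-2,9)→(9,2,9)
g: reduced (well bottom): (9,2,9) with a≤c, −a<b≤a
reduced forms (8, 8, 12) vs (9, 2, 9) ⇒ inequivalent

no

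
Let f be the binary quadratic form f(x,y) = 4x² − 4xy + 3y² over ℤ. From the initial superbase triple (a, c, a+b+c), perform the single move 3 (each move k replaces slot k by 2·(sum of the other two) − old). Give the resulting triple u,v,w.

start (4,3,3) = (f(1,0),f(0,1),f(1,1))
replace slot 3: 2·(4+3) − 3 = 11 → (4,3,11)

4,3,11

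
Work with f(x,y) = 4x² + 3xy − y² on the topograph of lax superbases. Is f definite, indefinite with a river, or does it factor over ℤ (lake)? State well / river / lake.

D = b²−4ac = 3² − 4·4·(-1) = 25
D = 5² is a perfect square ⇒ form factors over ℤ ⇒ lakes

lake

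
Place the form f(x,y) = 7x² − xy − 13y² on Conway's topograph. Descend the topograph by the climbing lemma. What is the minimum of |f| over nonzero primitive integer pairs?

descent: ρ → (-13,1,7)
descent: ρ → (7,13,-7)  [lands on river]
river: ρ → (-7,15,5)
river: ρ → (5,15,-7)
river: ρ → (-7,13,7)
river: ρ → (7,15,-5)
river: ρ → (-5,15,7)
closes: descent 2, river 6
min |a| on river = 5

5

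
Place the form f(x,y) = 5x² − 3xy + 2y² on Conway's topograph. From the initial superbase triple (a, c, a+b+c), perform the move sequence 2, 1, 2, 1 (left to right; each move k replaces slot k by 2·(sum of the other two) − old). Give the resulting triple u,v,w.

start (5,2,4) = (f(1,0),f(0,1),f(1,1))
replace slot 2: 2·(5+4) − 2 = 16 → (5,16,4)
replace slot 1: 2·(16+4) − 5 = 35 → (35,16,4)
replace slot 2: 2·(35+4) − 16 = 62 → (35,62,4)
replace slot 1: 2·(62+4) − 35 = 97 → (97,62,4)

97,62,4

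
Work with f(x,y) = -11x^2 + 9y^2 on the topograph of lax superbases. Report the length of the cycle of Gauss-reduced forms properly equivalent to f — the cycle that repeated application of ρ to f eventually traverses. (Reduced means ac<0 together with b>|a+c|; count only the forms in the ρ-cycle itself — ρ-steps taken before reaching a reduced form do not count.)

D = 396, ⌊√D⌋ = 19
descent: ρ → (9,18,-2)  [lands on river]
river: ρ → (-2,18,9)
ρ-cycle length = 2 (tail of 1 descent step not counted)

2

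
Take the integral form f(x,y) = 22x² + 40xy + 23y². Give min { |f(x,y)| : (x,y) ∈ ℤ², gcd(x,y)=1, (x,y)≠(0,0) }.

translate: b→-4 (≡40 mod 44), so (22,40,23)→(22,-4,5)
flip: (22,-4,5)→(5,4,22)
reduced (well bottom): (5,4,22) with a≤c, −a<b≤a
well minimum = a = 5

5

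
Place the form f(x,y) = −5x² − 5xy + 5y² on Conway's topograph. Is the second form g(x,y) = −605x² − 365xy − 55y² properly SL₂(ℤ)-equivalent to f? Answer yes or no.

D₁ = 125, D₂ = 125
river cycle of f (length 2): (5, 5, -5), (-5, 5, 5)
river cycle of g (length 2): (-5, 5, 5), (5, 5, -5)
cycles coincide ⇒ equivalent

yes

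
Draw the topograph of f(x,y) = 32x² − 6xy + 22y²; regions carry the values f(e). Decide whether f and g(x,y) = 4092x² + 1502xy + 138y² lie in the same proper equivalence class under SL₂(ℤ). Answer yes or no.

D₁ = -2780, D₂ = -2780
f: flip: (32,-6,22)→(22,6,32)
f: reduced (well bottom): (22,6,32) with a≤c, −a<b≤a
g: flip: (4092,1502,138)→(138,-1502,4092)
g: translate: b→-122 (≡-1502 mod 276), so (138,-1502,4092)→(138,-122,32)
g: flip: (138,-122,32)→(32,122,138)
g: translate: b→-6 (≡122 mod 64), so (32,122,138)→(32,-6,22)
g: flip: (32,-6,22)→(22,6,32)
g: reduced (well bottom): (22,6,32) with a≤c, −a<b≤a
reduced forms (22, 6, 32) vs (22, 6, 32) ⇒ equivalent

yes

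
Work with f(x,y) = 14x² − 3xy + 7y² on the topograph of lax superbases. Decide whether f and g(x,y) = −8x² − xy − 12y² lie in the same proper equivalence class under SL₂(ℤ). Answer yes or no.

D₁ = -383, D₂ = -383
f: flip: (14,-3,7)→(7,3,14)
f: reduced (well bottom): (7,3,14) with a≤c, −a<b≤a
g is negative-definite; reduce −g:
−g: reduced (well bottom): (8,1,12) with a≤c, −a<b≤a
flip sign back: reduced form of g is (-8,-1,-12)
reduced forms (7, 3, 14) vs (-8, -1, -12) ⇒ inequivalent

no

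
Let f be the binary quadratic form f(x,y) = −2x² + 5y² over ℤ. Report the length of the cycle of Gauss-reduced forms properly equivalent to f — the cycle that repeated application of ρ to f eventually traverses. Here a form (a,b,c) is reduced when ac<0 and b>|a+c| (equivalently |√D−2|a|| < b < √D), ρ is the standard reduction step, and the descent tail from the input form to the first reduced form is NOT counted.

D = 40, ⌊√D⌋ = 6
descent: ρ → (5,0,-2)
descent: ρ → (-2,4,3)  [lands on river]
river: ρ → (3,2,-3)
river: ρ → (-3,4,2)
river: ρ → (2,4,-3)
river: ρ → (-3,2,3)
river: ρ → (3,4,-2)
ρ-cycle length = 6 (tail of 2 descent steps not counted)

6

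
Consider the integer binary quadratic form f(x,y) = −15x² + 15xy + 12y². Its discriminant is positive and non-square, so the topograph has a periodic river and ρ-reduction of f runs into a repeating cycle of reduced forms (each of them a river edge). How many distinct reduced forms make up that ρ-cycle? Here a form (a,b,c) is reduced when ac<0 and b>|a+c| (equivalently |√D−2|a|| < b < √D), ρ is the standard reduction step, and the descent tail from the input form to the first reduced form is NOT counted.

D = 945, ⌊√D⌋ = 30
river: ρ → (12,9,-18)
river: ρ → (-18,27,3)
river: ρ → (3,27,-18)
river: ρ → (-18,9,12)
river: ρ → (12,15,-15)
river: ρ → (-15,15,12)
ρ-cycle length = 6 (tail of 0 descent steps not counted)

6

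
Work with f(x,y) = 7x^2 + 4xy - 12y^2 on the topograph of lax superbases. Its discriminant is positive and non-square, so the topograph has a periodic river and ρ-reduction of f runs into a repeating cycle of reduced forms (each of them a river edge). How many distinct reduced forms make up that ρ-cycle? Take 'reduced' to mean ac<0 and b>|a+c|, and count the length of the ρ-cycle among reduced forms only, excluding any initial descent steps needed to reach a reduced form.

D = 352, ⌊√D⌋ = 18
descent: ρ → (-12,-4,7)
descent: ρ → (7,18,-1)  [lands on river]
river: ρ → (-1,18,7)
river: ρ → (7,10,-9)
river: ρ → (-9,8,8)
river: ρ → (8,8,-9)
river: ρ → (-9,10,7)
ρ-cycle length = 6 (tail of 2 descent steps not counted)

6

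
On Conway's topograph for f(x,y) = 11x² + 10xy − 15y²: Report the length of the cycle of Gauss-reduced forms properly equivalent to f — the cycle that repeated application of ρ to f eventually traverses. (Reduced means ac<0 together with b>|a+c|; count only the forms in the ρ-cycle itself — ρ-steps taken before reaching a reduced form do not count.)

D = 760, ⌊√D⌋ = 27
river: ρ → (-15,20,6)
river: ρ → (6,16,-21)
river: ρ → (-21,26,1)
river: ρ → (1,26,-21)
river: ρ → (-21,16,6)
river: ρ → (6,20,-15)
river: ρ → (-15,10,11)
river: ρ → (11,12,-14)
river: ρ → (-14,16,9)
river: ρ → (9,20,-10)
river: ρ → (-10,20,9)
river: ρ → (9,16,-14)
river: ρ → (-14,12,11)
river: ρ → (11,10,-15)
ρ-cycle length = 14 (tail of 0 descent steps not counted)

14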